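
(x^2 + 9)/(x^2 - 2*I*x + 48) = (x^2 + 9)/(x^2 - 2*I*x + 48)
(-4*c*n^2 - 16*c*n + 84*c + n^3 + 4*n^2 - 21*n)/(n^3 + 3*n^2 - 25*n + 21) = (-4*c + n)/(n - 1)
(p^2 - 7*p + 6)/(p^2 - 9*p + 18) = (p - 1)/(p - 3)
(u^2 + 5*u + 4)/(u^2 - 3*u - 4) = (u + 4)/(u - 4)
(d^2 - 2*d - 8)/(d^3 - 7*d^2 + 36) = (d - 4)/(d^2 - 9*d + 18)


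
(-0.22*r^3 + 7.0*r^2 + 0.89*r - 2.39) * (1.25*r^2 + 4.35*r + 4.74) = -0.275*r^5 + 7.793*r^4 + 30.5197*r^3 + 34.064*r^2 - 6.1779*r - 11.3286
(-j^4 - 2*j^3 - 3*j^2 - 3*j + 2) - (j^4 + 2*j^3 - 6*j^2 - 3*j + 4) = -2*j^4 - 4*j^3 + 3*j^2 - 2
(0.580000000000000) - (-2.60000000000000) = 3.18000000000000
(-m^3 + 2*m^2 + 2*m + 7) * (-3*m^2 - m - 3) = 3*m^5 - 5*m^4 - 5*m^3 - 29*m^2 - 13*m - 21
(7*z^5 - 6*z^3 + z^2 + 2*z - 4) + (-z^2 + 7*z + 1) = 7*z^5 - 6*z^3 + 9*z - 3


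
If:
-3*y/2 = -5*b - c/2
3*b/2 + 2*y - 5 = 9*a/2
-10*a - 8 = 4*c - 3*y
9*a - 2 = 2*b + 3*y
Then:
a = 1746/451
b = 1424/451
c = -2276/451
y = 3988/451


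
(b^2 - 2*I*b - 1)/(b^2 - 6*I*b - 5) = (b - I)/(b - 5*I)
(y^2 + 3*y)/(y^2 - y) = (y + 3)/(y - 1)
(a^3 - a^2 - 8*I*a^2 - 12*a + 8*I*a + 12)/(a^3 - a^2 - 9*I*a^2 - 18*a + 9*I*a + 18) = (a - 2*I)/(a - 3*I)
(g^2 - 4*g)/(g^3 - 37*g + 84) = g/(g^2 + 4*g - 21)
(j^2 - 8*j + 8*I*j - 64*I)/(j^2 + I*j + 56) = (j - 8)/(j - 7*I)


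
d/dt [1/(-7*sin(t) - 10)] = 7*cos(t)/(7*sin(t) + 10)^2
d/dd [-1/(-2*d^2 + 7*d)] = (7 - 4*d)/(d^2*(2*d - 7)^2)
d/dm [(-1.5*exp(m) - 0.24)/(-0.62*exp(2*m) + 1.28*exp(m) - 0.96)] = (-0.93*exp(2*m) - 0.2976*exp(m) + 1.7472)*exp(m)/(0.3844*exp(4*m) - 1.5872*exp(3*m) + 2.8288*exp(2*m) - 2.4576*exp(m) + 0.9216)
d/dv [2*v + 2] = 2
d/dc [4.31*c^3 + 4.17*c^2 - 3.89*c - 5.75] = 12.93*c^2 + 8.34*c - 3.89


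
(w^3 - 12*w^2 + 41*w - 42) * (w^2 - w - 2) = w^5 - 13*w^4 + 51*w^3 - 59*w^2 - 40*w + 84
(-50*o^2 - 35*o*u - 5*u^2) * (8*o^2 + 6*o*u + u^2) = -400*o^4 - 580*o^3*u - 300*o^2*u^2 - 65*o*u^3 - 5*u^4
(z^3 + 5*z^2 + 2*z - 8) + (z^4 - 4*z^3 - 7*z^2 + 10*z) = z^4 - 3*z^3 - 2*z^2 + 12*z - 8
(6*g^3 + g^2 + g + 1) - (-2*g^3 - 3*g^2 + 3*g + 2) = 8*g^3 + 4*g^2 - 2*g - 1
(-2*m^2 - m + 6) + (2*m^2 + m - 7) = -1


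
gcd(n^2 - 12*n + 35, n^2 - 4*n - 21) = n - 7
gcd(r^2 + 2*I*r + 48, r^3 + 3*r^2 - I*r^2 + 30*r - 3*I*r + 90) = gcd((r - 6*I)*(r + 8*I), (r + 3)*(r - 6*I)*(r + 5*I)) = r - 6*I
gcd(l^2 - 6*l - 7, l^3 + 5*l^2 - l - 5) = l + 1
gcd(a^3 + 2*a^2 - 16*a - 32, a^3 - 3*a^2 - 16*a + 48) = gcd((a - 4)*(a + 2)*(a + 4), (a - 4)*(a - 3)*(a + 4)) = a^2 - 16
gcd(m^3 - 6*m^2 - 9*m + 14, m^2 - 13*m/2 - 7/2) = m - 7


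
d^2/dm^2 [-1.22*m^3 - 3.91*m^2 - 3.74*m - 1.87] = -7.32*m - 7.82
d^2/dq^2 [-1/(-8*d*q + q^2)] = 2*(q*(8*d - q) + 4*(4*d - q)^2)/(q^3*(8*d - q)^3)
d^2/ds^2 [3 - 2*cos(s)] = 2*cos(s)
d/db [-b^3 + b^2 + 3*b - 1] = -3*b^2 + 2*b + 3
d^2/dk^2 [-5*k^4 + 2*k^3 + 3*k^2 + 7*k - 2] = -60*k^2 + 12*k + 6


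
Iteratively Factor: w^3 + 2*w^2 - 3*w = (w - 1)*(w^2 + 3*w) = (w - 1)*(w + 3)*(w)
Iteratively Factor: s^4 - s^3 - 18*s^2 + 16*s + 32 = (s - 4)*(s^3 + 3*s^2 - 6*s - 8) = (s - 4)*(s - 2)*(s^2 + 5*s + 4) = (s - 4)*(s - 2)*(s + 4)*(s + 1)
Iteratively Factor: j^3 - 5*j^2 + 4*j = (j)*(j^2 - 5*j + 4) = j*(j - 4)*(j - 1)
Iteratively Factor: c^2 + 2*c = (c + 2)*(c)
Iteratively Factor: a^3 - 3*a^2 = (a - 3)*(a^2) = a*(a - 3)*(a)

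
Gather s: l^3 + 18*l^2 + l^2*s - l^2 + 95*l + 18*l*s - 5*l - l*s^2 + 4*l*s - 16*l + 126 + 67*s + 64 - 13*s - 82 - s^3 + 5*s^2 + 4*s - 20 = l^3 + 17*l^2 + 74*l - s^3 + s^2*(5 - l) + s*(l^2 + 22*l + 58) + 88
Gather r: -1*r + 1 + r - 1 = 0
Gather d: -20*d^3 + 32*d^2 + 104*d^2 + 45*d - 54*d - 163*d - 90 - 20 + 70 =-20*d^3 + 136*d^2 - 172*d - 40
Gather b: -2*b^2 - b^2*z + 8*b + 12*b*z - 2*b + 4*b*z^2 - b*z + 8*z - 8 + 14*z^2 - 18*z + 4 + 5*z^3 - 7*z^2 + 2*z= b^2*(-z - 2) + b*(4*z^2 + 11*z + 6) + 5*z^3 + 7*z^2 - 8*z - 4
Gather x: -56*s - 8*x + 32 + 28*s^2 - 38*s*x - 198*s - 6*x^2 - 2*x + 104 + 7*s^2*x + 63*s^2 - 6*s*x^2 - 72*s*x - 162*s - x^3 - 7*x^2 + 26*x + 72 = 91*s^2 - 416*s - x^3 + x^2*(-6*s - 13) + x*(7*s^2 - 110*s + 16) + 208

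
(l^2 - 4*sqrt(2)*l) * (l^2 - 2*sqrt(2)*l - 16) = l^4 - 6*sqrt(2)*l^3 + 64*sqrt(2)*l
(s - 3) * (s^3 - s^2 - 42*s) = s^4 - 4*s^3 - 39*s^2 + 126*s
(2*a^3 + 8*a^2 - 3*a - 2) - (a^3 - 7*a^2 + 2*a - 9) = a^3 + 15*a^2 - 5*a + 7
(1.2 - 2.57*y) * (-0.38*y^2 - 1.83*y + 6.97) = 0.9766*y^3 + 4.2471*y^2 - 20.1089*y + 8.364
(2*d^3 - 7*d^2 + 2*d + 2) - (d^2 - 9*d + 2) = 2*d^3 - 8*d^2 + 11*d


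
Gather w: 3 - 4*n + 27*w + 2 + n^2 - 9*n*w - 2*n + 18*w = n^2 - 6*n + w*(45 - 9*n) + 5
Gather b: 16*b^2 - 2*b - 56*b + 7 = 16*b^2 - 58*b + 7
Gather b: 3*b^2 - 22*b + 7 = 3*b^2 - 22*b + 7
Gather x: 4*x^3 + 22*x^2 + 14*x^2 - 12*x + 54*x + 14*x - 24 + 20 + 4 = 4*x^3 + 36*x^2 + 56*x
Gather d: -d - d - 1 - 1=-2*d - 2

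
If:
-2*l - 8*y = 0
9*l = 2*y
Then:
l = 0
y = 0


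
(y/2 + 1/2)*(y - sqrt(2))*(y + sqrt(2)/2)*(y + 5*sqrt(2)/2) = y^4/2 + y^3/2 + sqrt(2)*y^3 - 7*y^2/4 + sqrt(2)*y^2 - 5*sqrt(2)*y/4 - 7*y/4 - 5*sqrt(2)/4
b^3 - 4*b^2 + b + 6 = (b - 3)*(b - 2)*(b + 1)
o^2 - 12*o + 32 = (o - 8)*(o - 4)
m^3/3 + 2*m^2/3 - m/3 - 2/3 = (m/3 + 1/3)*(m - 1)*(m + 2)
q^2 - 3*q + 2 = (q - 2)*(q - 1)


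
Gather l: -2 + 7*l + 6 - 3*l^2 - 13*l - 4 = -3*l^2 - 6*l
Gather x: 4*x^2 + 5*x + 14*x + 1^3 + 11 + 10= 4*x^2 + 19*x + 22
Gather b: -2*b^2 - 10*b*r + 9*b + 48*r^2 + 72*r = -2*b^2 + b*(9 - 10*r) + 48*r^2 + 72*r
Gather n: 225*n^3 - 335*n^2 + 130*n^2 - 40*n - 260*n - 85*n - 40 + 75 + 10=225*n^3 - 205*n^2 - 385*n + 45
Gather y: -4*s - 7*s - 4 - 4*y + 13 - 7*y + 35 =-11*s - 11*y + 44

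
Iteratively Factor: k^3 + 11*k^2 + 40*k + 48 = (k + 3)*(k^2 + 8*k + 16) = (k + 3)*(k + 4)*(k + 4)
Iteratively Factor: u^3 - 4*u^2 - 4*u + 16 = (u - 2)*(u^2 - 2*u - 8) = (u - 4)*(u - 2)*(u + 2)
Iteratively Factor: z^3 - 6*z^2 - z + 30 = (z + 2)*(z^2 - 8*z + 15) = (z - 5)*(z + 2)*(z - 3)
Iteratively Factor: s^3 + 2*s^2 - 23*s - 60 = (s - 5)*(s^2 + 7*s + 12) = (s - 5)*(s + 4)*(s + 3)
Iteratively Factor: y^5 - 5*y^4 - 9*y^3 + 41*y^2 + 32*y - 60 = (y - 5)*(y^4 - 9*y^2 - 4*y + 12) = (y - 5)*(y - 1)*(y^3 + y^2 - 8*y - 12) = (y - 5)*(y - 3)*(y - 1)*(y^2 + 4*y + 4) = (y - 5)*(y - 3)*(y - 1)*(y + 2)*(y + 2)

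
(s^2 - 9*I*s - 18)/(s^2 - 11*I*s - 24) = (s - 6*I)/(s - 8*I)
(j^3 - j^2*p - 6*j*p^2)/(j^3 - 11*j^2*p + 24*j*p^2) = (-j - 2*p)/(-j + 8*p)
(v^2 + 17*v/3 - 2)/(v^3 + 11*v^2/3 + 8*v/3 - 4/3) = (v + 6)/(v^2 + 4*v + 4)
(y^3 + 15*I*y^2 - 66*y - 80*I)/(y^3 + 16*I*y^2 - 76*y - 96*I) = (y + 5*I)/(y + 6*I)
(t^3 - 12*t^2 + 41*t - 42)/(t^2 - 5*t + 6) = t - 7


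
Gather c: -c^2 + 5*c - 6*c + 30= -c^2 - c + 30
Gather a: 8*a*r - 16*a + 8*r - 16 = a*(8*r - 16) + 8*r - 16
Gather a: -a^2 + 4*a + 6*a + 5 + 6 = -a^2 + 10*a + 11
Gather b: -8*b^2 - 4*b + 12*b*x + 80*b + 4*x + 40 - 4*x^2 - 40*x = -8*b^2 + b*(12*x + 76) - 4*x^2 - 36*x + 40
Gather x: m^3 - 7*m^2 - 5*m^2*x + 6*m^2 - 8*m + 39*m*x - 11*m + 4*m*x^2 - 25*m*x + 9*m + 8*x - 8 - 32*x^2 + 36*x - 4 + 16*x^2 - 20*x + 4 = m^3 - m^2 - 10*m + x^2*(4*m - 16) + x*(-5*m^2 + 14*m + 24) - 8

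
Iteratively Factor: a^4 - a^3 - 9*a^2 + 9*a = (a + 3)*(a^3 - 4*a^2 + 3*a) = a*(a + 3)*(a^2 - 4*a + 3) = a*(a - 1)*(a + 3)*(a - 3)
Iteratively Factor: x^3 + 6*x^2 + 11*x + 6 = (x + 2)*(x^2 + 4*x + 3) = (x + 2)*(x + 3)*(x + 1)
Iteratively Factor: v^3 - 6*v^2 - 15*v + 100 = (v + 4)*(v^2 - 10*v + 25) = (v - 5)*(v + 4)*(v - 5)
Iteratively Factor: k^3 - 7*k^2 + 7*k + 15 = (k - 5)*(k^2 - 2*k - 3) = (k - 5)*(k + 1)*(k - 3)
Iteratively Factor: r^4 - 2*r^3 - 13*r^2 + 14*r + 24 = (r + 3)*(r^3 - 5*r^2 + 2*r + 8) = (r - 2)*(r + 3)*(r^2 - 3*r - 4) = (r - 4)*(r - 2)*(r + 3)*(r + 1)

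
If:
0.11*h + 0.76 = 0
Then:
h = -6.91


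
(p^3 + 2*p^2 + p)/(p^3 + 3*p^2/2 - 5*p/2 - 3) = 2*p*(p + 1)/(2*p^2 + p - 6)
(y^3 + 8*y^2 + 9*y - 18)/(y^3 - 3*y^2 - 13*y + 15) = (y + 6)/(y - 5)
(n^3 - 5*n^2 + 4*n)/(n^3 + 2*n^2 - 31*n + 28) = n/(n + 7)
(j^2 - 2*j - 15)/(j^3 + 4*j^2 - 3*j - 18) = (j - 5)/(j^2 + j - 6)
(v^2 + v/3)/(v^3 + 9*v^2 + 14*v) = (v + 1/3)/(v^2 + 9*v + 14)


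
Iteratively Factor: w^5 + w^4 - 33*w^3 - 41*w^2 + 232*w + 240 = (w + 4)*(w^4 - 3*w^3 - 21*w^2 + 43*w + 60) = (w + 1)*(w + 4)*(w^3 - 4*w^2 - 17*w + 60) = (w - 3)*(w + 1)*(w + 4)*(w^2 - w - 20) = (w - 5)*(w - 3)*(w + 1)*(w + 4)*(w + 4)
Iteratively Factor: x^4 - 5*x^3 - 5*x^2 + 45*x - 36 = (x - 1)*(x^3 - 4*x^2 - 9*x + 36) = (x - 1)*(x + 3)*(x^2 - 7*x + 12) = (x - 3)*(x - 1)*(x + 3)*(x - 4)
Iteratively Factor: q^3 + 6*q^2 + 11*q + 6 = (q + 1)*(q^2 + 5*q + 6) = (q + 1)*(q + 2)*(q + 3)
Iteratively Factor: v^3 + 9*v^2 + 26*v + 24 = (v + 4)*(v^2 + 5*v + 6) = (v + 2)*(v + 4)*(v + 3)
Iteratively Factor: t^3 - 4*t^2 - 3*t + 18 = (t - 3)*(t^2 - t - 6) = (t - 3)^2*(t + 2)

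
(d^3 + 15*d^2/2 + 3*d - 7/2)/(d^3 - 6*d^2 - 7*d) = (2*d^2 + 13*d - 7)/(2*d*(d - 7))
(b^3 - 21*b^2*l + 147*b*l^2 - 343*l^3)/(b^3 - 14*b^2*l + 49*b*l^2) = (b - 7*l)/b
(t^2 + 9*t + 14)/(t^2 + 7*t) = (t + 2)/t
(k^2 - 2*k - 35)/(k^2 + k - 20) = (k - 7)/(k - 4)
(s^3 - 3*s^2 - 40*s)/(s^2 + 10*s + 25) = s*(s - 8)/(s + 5)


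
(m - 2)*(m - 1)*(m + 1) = m^3 - 2*m^2 - m + 2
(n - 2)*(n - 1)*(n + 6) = n^3 + 3*n^2 - 16*n + 12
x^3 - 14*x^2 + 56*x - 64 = (x - 8)*(x - 4)*(x - 2)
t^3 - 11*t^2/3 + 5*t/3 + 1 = (t - 3)*(t - 1)*(t + 1/3)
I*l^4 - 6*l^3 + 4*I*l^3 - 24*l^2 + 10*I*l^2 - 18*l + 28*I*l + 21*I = (l + 3)*(l - I)*(l + 7*I)*(I*l + I)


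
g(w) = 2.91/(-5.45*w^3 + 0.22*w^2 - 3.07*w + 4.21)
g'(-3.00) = 0.02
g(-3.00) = 0.02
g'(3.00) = 0.02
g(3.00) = -0.02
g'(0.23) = 0.94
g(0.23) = 0.84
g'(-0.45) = 0.51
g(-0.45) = 0.47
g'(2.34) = 0.05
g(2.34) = -0.04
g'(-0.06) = 0.48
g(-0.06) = 0.66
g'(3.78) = 0.01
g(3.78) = -0.01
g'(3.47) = 0.01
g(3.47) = -0.01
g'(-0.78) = 0.45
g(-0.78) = 0.31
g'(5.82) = 0.00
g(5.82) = -0.00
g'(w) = 2.91*(16.35*w^2 - 0.44*w + 3.07)/(-5.45*w^3 + 0.22*w^2 - 3.07*w + 4.21)^2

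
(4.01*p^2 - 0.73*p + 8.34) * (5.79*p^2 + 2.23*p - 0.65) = 23.2179*p^4 + 4.7156*p^3 + 44.0542*p^2 + 19.0727*p - 5.421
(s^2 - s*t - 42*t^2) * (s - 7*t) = s^3 - 8*s^2*t - 35*s*t^2 + 294*t^3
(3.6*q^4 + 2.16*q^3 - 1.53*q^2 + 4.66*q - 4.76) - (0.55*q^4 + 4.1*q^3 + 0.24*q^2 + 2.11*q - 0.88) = 3.05*q^4 - 1.94*q^3 - 1.77*q^2 + 2.55*q - 3.88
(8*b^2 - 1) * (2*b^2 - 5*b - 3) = 16*b^4 - 40*b^3 - 26*b^2 + 5*b + 3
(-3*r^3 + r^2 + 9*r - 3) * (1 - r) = 3*r^4 - 4*r^3 - 8*r^2 + 12*r - 3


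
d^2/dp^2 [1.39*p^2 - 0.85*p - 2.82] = 2.78000000000000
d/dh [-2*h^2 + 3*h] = 3 - 4*h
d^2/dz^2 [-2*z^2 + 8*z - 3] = -4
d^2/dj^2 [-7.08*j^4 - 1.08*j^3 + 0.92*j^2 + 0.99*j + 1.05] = -84.96*j^2 - 6.48*j + 1.84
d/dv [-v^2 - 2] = -2*v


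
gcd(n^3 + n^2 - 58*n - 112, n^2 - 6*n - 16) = n^2 - 6*n - 16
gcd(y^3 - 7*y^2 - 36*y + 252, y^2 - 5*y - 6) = y - 6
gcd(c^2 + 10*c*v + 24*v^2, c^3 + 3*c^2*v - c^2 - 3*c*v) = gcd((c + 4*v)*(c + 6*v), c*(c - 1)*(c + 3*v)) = 1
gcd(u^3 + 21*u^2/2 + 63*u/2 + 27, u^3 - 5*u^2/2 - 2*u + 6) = u + 3/2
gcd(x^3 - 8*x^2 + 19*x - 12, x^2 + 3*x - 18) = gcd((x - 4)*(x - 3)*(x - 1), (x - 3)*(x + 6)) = x - 3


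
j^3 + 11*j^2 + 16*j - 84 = (j - 2)*(j + 6)*(j + 7)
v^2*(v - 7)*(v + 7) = v^4 - 49*v^2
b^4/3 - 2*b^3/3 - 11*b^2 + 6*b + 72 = (b/3 + 1)*(b - 6)*(b - 3)*(b + 4)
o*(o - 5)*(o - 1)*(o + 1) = o^4 - 5*o^3 - o^2 + 5*o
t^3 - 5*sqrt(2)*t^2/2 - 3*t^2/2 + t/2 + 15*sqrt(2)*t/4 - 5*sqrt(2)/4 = (t - 1)*(t - 1/2)*(t - 5*sqrt(2)/2)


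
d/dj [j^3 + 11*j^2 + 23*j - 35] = 3*j^2 + 22*j + 23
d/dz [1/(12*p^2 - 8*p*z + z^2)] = 2*(4*p - z)/(12*p^2 - 8*p*z + z^2)^2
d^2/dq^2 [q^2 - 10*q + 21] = 2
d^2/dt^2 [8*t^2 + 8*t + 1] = 16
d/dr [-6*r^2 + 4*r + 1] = 4 - 12*r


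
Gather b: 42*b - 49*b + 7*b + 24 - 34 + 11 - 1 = 0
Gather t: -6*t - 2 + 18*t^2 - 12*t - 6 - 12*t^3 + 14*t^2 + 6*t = -12*t^3 + 32*t^2 - 12*t - 8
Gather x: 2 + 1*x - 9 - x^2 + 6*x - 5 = -x^2 + 7*x - 12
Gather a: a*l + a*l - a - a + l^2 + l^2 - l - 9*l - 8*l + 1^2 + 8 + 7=a*(2*l - 2) + 2*l^2 - 18*l + 16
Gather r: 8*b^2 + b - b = 8*b^2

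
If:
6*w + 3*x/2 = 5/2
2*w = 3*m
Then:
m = 5/18 - x/6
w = 5/12 - x/4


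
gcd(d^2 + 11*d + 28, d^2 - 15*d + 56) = 1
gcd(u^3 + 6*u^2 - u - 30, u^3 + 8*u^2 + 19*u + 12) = u + 3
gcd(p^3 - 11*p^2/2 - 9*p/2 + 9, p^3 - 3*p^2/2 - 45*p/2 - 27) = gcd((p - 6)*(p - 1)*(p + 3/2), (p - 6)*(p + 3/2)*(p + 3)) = p^2 - 9*p/2 - 9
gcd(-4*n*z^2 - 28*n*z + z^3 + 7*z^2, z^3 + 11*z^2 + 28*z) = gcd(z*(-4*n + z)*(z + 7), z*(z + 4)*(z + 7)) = z^2 + 7*z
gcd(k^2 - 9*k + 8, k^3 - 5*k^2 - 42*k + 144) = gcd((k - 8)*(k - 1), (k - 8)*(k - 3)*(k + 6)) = k - 8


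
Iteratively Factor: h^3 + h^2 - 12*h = (h - 3)*(h^2 + 4*h) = (h - 3)*(h + 4)*(h)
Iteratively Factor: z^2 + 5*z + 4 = (z + 1)*(z + 4)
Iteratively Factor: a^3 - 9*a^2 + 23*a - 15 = (a - 1)*(a^2 - 8*a + 15) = (a - 3)*(a - 1)*(a - 5)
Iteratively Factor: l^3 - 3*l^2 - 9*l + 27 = (l + 3)*(l^2 - 6*l + 9) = (l - 3)*(l + 3)*(l - 3)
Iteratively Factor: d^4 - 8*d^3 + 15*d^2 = (d)*(d^3 - 8*d^2 + 15*d) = d*(d - 3)*(d^2 - 5*d) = d*(d - 5)*(d - 3)*(d)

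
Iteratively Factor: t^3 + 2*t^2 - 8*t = (t - 2)*(t^2 + 4*t) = (t - 2)*(t + 4)*(t)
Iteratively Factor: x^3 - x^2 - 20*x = (x + 4)*(x^2 - 5*x) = x*(x + 4)*(x - 5)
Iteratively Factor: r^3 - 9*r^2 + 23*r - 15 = (r - 5)*(r^2 - 4*r + 3) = (r - 5)*(r - 3)*(r - 1)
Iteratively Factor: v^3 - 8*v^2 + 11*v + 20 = (v - 4)*(v^2 - 4*v - 5) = (v - 5)*(v - 4)*(v + 1)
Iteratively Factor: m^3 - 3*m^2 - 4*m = (m + 1)*(m^2 - 4*m) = (m - 4)*(m + 1)*(m)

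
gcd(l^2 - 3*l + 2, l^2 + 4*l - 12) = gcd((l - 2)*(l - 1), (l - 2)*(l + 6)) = l - 2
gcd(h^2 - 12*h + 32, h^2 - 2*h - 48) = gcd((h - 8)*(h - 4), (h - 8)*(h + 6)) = h - 8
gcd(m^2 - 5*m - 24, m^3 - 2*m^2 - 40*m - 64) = m - 8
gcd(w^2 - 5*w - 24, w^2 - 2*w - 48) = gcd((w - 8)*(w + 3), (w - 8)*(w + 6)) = w - 8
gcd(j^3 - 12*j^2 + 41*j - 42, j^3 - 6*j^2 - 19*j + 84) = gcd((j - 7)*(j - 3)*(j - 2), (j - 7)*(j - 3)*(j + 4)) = j^2 - 10*j + 21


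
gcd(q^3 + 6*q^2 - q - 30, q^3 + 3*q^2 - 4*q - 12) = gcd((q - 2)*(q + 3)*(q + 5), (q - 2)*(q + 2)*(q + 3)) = q^2 + q - 6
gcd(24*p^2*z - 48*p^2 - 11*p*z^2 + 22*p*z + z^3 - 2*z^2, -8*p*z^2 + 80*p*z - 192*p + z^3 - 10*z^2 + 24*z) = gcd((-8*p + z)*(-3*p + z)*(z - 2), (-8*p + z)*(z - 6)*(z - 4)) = -8*p + z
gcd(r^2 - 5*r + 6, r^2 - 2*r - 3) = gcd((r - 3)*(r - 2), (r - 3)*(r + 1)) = r - 3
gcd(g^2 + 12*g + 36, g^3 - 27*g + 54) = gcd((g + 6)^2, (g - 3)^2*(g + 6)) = g + 6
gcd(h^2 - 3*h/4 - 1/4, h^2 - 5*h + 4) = h - 1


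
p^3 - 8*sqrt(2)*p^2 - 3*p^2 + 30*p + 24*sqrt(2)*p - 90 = (p - 3)*(p - 5*sqrt(2))*(p - 3*sqrt(2))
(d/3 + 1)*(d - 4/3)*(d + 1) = d^3/3 + 8*d^2/9 - 7*d/9 - 4/3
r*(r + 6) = r^2 + 6*r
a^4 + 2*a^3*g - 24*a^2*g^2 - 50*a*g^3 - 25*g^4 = (a - 5*g)*(a + g)^2*(a + 5*g)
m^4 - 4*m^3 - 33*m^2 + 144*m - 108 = (m - 6)*(m - 3)*(m - 1)*(m + 6)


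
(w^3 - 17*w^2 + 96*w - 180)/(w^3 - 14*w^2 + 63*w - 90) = (w - 6)/(w - 3)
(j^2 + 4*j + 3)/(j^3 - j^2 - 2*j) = (j + 3)/(j*(j - 2))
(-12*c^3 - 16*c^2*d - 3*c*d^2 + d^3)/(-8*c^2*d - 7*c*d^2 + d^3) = (12*c^2 + 4*c*d - d^2)/(d*(8*c - d))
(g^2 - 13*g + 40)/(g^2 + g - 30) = (g - 8)/(g + 6)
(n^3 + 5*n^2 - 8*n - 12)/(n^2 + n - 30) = (n^2 - n - 2)/(n - 5)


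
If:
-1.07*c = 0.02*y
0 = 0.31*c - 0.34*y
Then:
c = 0.00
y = 0.00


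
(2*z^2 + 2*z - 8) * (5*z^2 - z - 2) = 10*z^4 + 8*z^3 - 46*z^2 + 4*z + 16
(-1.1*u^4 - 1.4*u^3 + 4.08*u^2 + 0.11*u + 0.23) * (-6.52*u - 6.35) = 7.172*u^5 + 16.113*u^4 - 17.7116*u^3 - 26.6252*u^2 - 2.1981*u - 1.4605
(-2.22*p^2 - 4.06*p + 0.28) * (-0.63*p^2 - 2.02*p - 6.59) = 1.3986*p^4 + 7.0422*p^3 + 22.6546*p^2 + 26.1898*p - 1.8452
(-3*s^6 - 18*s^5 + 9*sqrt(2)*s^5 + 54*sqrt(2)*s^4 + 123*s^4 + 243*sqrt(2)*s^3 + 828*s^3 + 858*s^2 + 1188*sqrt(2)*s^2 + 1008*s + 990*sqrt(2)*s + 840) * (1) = -3*s^6 - 18*s^5 + 9*sqrt(2)*s^5 + 54*sqrt(2)*s^4 + 123*s^4 + 243*sqrt(2)*s^3 + 828*s^3 + 858*s^2 + 1188*sqrt(2)*s^2 + 1008*s + 990*sqrt(2)*s + 840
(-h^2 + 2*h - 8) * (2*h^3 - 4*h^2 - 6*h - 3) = -2*h^5 + 8*h^4 - 18*h^3 + 23*h^2 + 42*h + 24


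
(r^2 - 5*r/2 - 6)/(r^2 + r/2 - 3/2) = (r - 4)/(r - 1)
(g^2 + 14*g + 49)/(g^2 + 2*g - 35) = (g + 7)/(g - 5)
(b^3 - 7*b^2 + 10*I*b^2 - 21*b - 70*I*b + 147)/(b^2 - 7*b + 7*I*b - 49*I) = b + 3*I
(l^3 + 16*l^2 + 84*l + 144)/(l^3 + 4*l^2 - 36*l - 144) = (l + 6)/(l - 6)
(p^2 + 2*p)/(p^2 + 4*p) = (p + 2)/(p + 4)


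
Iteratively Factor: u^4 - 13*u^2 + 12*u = (u - 3)*(u^3 + 3*u^2 - 4*u) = u*(u - 3)*(u^2 + 3*u - 4) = u*(u - 3)*(u - 1)*(u + 4)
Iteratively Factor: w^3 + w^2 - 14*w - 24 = (w + 3)*(w^2 - 2*w - 8) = (w - 4)*(w + 3)*(w + 2)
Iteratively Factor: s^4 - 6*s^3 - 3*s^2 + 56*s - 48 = (s - 4)*(s^3 - 2*s^2 - 11*s + 12) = (s - 4)*(s - 1)*(s^2 - s - 12) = (s - 4)^2*(s - 1)*(s + 3)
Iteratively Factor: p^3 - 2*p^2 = (p)*(p^2 - 2*p) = p*(p - 2)*(p)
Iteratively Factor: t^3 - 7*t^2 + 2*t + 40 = (t - 5)*(t^2 - 2*t - 8) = (t - 5)*(t - 4)*(t + 2)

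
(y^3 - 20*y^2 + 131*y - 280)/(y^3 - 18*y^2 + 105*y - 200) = (y - 7)/(y - 5)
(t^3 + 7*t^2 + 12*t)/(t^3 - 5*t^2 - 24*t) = (t + 4)/(t - 8)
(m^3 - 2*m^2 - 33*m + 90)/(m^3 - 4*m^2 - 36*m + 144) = (m^2 - 8*m + 15)/(m^2 - 10*m + 24)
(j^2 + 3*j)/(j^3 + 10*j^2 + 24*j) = (j + 3)/(j^2 + 10*j + 24)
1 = 1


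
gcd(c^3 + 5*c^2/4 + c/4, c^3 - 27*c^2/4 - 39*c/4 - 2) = c^2 + 5*c/4 + 1/4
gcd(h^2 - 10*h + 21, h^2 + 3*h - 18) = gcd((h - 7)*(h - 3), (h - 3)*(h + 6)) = h - 3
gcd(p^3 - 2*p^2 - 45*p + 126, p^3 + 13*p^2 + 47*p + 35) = p + 7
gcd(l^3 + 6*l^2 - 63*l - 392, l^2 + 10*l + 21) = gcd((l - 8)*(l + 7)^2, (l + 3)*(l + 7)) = l + 7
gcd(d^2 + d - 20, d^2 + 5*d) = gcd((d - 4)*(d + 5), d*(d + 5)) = d + 5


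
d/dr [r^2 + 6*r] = 2*r + 6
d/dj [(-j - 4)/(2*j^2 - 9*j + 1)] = (-2*j^2 + 9*j + (j + 4)*(4*j - 9) - 1)/(2*j^2 - 9*j + 1)^2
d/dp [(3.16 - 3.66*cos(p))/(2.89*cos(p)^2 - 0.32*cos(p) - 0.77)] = (-10.5774*cos(p)^2 + 18.2648*cos(p) - 3.8294)*sin(p)/(8.3521*cos(p)^4 - 1.8496*cos(p)^3 - 4.3482*cos(p)^2 + 0.4928*cos(p) + 0.5929)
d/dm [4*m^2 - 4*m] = 8*m - 4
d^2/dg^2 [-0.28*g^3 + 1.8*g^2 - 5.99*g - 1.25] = 3.6 - 1.68*g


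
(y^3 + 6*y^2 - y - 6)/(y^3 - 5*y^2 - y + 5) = (y + 6)/(y - 5)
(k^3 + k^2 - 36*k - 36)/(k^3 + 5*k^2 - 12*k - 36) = (k^2 - 5*k - 6)/(k^2 - k - 6)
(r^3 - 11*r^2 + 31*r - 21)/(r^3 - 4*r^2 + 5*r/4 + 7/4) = 4*(r^2 - 10*r + 21)/(4*r^2 - 12*r - 7)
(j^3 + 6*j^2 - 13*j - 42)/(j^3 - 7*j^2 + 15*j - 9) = (j^2 + 9*j + 14)/(j^2 - 4*j + 3)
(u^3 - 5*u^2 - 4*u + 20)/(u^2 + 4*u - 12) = (u^2 - 3*u - 10)/(u + 6)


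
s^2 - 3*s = s*(s - 3)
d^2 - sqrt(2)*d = d*(d - sqrt(2))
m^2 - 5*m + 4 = (m - 4)*(m - 1)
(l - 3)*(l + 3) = l^2 - 9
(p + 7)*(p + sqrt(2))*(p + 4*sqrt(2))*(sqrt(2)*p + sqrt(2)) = sqrt(2)*p^4 + 10*p^3 + 8*sqrt(2)*p^3 + 15*sqrt(2)*p^2 + 80*p^2 + 70*p + 64*sqrt(2)*p + 56*sqrt(2)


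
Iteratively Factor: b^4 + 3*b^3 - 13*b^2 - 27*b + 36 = (b + 4)*(b^3 - b^2 - 9*b + 9) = (b + 3)*(b + 4)*(b^2 - 4*b + 3) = (b - 1)*(b + 3)*(b + 4)*(b - 3)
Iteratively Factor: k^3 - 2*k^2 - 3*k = (k)*(k^2 - 2*k - 3) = k*(k - 3)*(k + 1)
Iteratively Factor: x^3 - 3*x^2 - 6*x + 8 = (x + 2)*(x^2 - 5*x + 4) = (x - 1)*(x + 2)*(x - 4)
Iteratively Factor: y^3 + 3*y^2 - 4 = (y + 2)*(y^2 + y - 2) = (y + 2)^2*(y - 1)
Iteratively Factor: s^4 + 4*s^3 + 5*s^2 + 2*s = (s + 1)*(s^3 + 3*s^2 + 2*s) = s*(s + 1)*(s^2 + 3*s + 2) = s*(s + 1)*(s + 2)*(s + 1)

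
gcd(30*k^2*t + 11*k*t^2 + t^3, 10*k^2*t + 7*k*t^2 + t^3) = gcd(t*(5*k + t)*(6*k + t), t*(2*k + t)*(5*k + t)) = 5*k*t + t^2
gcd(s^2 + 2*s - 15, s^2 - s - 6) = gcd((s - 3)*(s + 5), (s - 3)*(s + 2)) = s - 3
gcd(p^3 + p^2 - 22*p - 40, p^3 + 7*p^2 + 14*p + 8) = p^2 + 6*p + 8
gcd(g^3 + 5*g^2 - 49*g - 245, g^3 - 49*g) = g^2 - 49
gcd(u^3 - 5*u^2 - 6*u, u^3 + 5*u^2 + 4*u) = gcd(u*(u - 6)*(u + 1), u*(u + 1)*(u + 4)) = u^2 + u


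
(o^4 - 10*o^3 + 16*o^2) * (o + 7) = o^5 - 3*o^4 - 54*o^3 + 112*o^2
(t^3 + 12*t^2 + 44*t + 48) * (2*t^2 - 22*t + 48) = 2*t^5 + 2*t^4 - 128*t^3 - 296*t^2 + 1056*t + 2304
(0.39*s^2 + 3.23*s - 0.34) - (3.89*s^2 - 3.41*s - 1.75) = -3.5*s^2 + 6.64*s + 1.41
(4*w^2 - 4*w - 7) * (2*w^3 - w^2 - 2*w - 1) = 8*w^5 - 12*w^4 - 18*w^3 + 11*w^2 + 18*w + 7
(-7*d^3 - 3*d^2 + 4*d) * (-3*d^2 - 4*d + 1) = 21*d^5 + 37*d^4 - 7*d^3 - 19*d^2 + 4*d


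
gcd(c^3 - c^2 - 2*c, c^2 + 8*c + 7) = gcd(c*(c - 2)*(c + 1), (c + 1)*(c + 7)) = c + 1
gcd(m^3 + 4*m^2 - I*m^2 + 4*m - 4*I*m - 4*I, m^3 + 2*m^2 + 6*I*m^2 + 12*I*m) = m + 2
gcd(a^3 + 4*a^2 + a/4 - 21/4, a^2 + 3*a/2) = a + 3/2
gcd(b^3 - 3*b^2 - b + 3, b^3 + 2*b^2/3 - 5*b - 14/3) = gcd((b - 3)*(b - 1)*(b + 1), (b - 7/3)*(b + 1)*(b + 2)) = b + 1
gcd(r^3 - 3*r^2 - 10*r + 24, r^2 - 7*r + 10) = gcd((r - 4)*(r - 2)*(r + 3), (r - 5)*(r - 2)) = r - 2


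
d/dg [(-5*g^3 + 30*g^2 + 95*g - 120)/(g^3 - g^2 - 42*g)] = 5*(-5*g^4 + 46*g^3 - 161*g^2 - 48*g - 1008)/(g^2*(g^4 - 2*g^3 - 83*g^2 + 84*g + 1764))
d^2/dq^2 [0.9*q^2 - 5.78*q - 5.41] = 1.80000000000000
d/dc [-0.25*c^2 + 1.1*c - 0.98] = 1.1 - 0.5*c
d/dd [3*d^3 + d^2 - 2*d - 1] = 9*d^2 + 2*d - 2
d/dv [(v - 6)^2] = 2*v - 12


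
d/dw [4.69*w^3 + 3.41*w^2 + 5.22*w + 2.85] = 14.07*w^2 + 6.82*w + 5.22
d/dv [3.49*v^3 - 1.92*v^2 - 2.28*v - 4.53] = 10.47*v^2 - 3.84*v - 2.28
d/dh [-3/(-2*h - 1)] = -6/(2*h + 1)^2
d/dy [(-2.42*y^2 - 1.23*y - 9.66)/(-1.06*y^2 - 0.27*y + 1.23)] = (-0.6504*y^2 - 26.4324*y - 4.1211)/(1.1236*y^4 + 0.5724*y^3 - 2.5347*y^2 - 0.6642*y + 1.5129)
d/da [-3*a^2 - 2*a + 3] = -6*a - 2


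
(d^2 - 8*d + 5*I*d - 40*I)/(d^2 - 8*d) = (d + 5*I)/d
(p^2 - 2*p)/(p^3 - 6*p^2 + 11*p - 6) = p/(p^2 - 4*p + 3)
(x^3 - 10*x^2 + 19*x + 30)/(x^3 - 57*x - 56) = (x^2 - 11*x + 30)/(x^2 - x - 56)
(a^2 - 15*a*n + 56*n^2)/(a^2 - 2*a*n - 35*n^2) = (a - 8*n)/(a + 5*n)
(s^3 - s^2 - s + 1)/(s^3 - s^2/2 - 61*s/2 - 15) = 2*(-s^3 + s^2 + s - 1)/(-2*s^3 + s^2 + 61*s + 30)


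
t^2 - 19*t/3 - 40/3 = (t - 8)*(t + 5/3)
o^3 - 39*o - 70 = (o - 7)*(o + 2)*(o + 5)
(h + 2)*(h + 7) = h^2 + 9*h + 14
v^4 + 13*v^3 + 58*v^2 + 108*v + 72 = (v + 2)^2*(v + 3)*(v + 6)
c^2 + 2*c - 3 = (c - 1)*(c + 3)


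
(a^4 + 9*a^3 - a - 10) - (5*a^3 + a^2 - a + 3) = a^4 + 4*a^3 - a^2 - 13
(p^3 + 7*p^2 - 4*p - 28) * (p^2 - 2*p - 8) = p^5 + 5*p^4 - 26*p^3 - 76*p^2 + 88*p + 224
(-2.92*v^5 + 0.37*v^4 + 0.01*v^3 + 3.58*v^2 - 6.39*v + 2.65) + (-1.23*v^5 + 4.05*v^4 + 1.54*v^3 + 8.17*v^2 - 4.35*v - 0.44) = -4.15*v^5 + 4.42*v^4 + 1.55*v^3 + 11.75*v^2 - 10.74*v + 2.21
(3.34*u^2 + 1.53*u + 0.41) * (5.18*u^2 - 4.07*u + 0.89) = 17.3012*u^4 - 5.6684*u^3 - 1.1307*u^2 - 0.307*u + 0.3649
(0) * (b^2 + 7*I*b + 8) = 0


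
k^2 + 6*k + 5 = (k + 1)*(k + 5)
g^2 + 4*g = g*(g + 4)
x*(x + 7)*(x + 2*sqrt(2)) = x^3 + 2*sqrt(2)*x^2 + 7*x^2 + 14*sqrt(2)*x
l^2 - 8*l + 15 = (l - 5)*(l - 3)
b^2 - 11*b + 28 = (b - 7)*(b - 4)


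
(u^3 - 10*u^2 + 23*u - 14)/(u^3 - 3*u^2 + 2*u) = (u - 7)/u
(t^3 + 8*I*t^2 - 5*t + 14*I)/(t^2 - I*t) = t + 9*I - 14/t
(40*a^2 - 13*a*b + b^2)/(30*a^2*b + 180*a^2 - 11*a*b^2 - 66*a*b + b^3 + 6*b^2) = (8*a - b)/(6*a*b + 36*a - b^2 - 6*b)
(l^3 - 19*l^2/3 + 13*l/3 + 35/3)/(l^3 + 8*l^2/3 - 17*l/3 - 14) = (l^2 - 4*l - 5)/(l^2 + 5*l + 6)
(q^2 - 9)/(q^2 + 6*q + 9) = (q - 3)/(q + 3)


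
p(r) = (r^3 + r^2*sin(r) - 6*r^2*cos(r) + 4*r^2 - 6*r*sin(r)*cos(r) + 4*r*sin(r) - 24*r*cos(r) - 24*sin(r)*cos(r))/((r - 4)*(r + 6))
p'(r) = (6*r^2*sin(r) + r^2*cos(r) + 3*r^2 + 6*r*sin(r)^2 + 26*r*sin(r) - 6*r*cos(r)^2 - 8*r*cos(r) + 8*r + 24*sin(r)^2 - 6*sin(r)*cos(r) + 4*sin(r) - 24*cos(r)^2 - 24*cos(r))/((r - 4)*(r + 6)) - (r^3 + r^2*sin(r) - 6*r^2*cos(r) + 4*r^2 - 6*r*sin(r)*cos(r) + 4*r*sin(r) - 24*r*cos(r) - 24*sin(r)*cos(r))/((r - 4)*(r + 6)^2) - (r^3 + r^2*sin(r) - 6*r^2*cos(r) + 4*r^2 - 6*r*sin(r)*cos(r) + 4*r*sin(r) - 24*r*cos(r) - 24*sin(r)*cos(r))/((r - 4)^2*(r + 6))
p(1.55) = -1.09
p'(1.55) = -6.29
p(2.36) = -9.41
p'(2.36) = -14.41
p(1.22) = 0.47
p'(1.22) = -3.24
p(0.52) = 0.95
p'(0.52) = 1.27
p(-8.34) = -7.68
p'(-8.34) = -7.66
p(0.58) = 1.02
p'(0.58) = 1.04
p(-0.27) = -0.50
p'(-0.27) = 1.60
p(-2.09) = 0.21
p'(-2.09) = -0.94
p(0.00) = 0.00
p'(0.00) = 2.00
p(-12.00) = -16.30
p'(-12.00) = 4.95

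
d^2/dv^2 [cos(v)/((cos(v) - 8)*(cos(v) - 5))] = (-13*(1 - cos(v)^2)^2 - cos(v)^5 + 242*cos(v)^3 - 546*cos(v)^2 - 1840*cos(v) + 1053)/((cos(v) - 8)^3*(cos(v) - 5)^3)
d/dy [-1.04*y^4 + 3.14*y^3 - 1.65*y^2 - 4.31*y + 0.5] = -4.16*y^3 + 9.42*y^2 - 3.3*y - 4.31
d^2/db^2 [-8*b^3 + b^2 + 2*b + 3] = 2 - 48*b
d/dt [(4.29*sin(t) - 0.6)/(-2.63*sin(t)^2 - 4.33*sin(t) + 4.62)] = (11.2827*sin(t)^2 - 3.156*sin(t) + 17.2218)*cos(t)/(6.9169*sin(t)^4 + 22.7758*sin(t)^3 - 5.5523*sin(t)^2 - 40.0092*sin(t) + 21.3444)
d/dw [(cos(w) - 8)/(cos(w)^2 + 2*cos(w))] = (sin(w) - 16*sin(w)/cos(w)^2 - 16*tan(w))/(cos(w) + 2)^2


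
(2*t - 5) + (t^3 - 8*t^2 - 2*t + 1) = t^3 - 8*t^2 - 4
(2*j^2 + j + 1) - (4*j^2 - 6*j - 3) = -2*j^2 + 7*j + 4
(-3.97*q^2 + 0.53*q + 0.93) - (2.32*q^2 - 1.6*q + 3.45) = -6.29*q^2 + 2.13*q - 2.52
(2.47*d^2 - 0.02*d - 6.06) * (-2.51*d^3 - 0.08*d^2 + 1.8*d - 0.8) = -6.1997*d^5 - 0.1474*d^4 + 19.6582*d^3 - 1.5272*d^2 - 10.892*d + 4.848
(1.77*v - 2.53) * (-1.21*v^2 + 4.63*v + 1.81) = -2.1417*v^3 + 11.2564*v^2 - 8.5102*v - 4.5793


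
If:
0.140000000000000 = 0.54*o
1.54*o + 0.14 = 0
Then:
No Solution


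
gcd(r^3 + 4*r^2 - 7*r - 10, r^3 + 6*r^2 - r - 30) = r^2 + 3*r - 10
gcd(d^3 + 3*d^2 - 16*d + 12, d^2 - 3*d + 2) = d^2 - 3*d + 2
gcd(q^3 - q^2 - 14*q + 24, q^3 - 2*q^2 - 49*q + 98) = q - 2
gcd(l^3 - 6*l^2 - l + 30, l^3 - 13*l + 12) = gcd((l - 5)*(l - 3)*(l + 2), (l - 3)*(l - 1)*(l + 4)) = l - 3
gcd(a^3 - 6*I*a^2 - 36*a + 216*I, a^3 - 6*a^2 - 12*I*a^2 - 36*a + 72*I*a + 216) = a^2 + a*(-6 - 6*I) + 36*I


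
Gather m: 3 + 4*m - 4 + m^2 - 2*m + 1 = m^2 + 2*m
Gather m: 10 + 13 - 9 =14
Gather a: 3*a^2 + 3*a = 3*a^2 + 3*a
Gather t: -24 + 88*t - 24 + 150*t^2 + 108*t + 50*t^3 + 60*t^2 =50*t^3 + 210*t^2 + 196*t - 48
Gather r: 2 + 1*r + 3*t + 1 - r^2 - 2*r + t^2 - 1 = -r^2 - r + t^2 + 3*t + 2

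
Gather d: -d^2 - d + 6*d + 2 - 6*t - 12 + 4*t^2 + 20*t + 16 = -d^2 + 5*d + 4*t^2 + 14*t + 6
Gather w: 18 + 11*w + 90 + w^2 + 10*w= w^2 + 21*w + 108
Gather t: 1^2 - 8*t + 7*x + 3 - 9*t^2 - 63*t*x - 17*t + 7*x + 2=-9*t^2 + t*(-63*x - 25) + 14*x + 6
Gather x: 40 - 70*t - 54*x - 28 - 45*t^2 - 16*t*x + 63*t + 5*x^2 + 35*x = -45*t^2 - 7*t + 5*x^2 + x*(-16*t - 19) + 12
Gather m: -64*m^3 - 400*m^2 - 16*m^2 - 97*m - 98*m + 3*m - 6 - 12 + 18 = -64*m^3 - 416*m^2 - 192*m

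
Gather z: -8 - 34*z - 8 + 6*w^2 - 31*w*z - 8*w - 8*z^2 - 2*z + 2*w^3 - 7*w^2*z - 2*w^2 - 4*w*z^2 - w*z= 2*w^3 + 4*w^2 - 8*w + z^2*(-4*w - 8) + z*(-7*w^2 - 32*w - 36) - 16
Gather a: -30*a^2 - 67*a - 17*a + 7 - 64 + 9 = -30*a^2 - 84*a - 48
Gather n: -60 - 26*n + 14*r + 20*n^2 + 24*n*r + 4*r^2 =20*n^2 + n*(24*r - 26) + 4*r^2 + 14*r - 60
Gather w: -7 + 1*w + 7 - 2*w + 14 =14 - w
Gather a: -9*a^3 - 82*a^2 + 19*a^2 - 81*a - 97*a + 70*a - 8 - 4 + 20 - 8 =-9*a^3 - 63*a^2 - 108*a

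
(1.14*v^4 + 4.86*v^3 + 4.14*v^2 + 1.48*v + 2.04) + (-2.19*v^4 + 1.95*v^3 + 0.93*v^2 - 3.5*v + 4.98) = -1.05*v^4 + 6.81*v^3 + 5.07*v^2 - 2.02*v + 7.02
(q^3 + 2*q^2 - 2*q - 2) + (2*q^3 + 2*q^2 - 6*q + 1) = 3*q^3 + 4*q^2 - 8*q - 1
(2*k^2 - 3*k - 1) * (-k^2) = -2*k^4 + 3*k^3 + k^2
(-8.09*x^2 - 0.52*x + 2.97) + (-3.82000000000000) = -8.09*x^2 - 0.52*x - 0.85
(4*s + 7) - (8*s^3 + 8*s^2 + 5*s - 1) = -8*s^3 - 8*s^2 - s + 8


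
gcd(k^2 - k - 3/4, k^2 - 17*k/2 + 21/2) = k - 3/2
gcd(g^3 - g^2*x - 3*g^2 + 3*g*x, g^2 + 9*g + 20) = 1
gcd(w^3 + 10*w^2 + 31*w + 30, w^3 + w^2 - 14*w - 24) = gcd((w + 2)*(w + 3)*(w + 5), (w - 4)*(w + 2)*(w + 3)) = w^2 + 5*w + 6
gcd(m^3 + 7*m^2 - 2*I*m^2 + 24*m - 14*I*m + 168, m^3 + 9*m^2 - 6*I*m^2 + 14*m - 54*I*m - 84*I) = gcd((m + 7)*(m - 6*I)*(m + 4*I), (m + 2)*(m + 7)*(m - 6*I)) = m^2 + m*(7 - 6*I) - 42*I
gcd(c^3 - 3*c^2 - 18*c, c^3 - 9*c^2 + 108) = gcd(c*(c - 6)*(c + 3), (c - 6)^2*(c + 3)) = c^2 - 3*c - 18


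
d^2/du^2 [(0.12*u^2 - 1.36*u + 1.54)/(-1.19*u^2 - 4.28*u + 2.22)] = (2.22044604925031e-16*u^4 + 5.07416*u^3 - 14.98686*u^2 - 25.50408*u - 39.89588)/(1.685159*u^6 + 18.182724*u^5 + 55.965462*u^4 + 10.561328*u^3 - 104.406156*u^2 + 63.280656*u - 10.941048)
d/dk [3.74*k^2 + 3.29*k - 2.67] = 7.48*k + 3.29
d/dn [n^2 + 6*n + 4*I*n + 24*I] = 2*n + 6 + 4*I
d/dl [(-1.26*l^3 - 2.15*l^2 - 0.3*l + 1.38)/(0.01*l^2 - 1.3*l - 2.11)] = (-0.0126*l^4 + 3.276*l^3 + 10.7738*l^2 + 9.0454*l + 2.427)/(0.0001*l^4 - 0.026*l^3 + 1.6478*l^2 + 5.486*l + 4.4521)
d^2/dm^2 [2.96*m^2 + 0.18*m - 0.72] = 5.92000000000000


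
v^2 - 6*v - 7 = (v - 7)*(v + 1)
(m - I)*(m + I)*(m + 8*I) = m^3 + 8*I*m^2 + m + 8*I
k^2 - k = k*(k - 1)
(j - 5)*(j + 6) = j^2 + j - 30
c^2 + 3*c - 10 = (c - 2)*(c + 5)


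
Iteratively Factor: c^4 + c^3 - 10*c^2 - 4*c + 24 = (c - 2)*(c^3 + 3*c^2 - 4*c - 12) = (c - 2)*(c + 2)*(c^2 + c - 6) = (c - 2)^2*(c + 2)*(c + 3)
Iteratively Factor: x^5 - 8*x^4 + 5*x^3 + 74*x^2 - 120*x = (x)*(x^4 - 8*x^3 + 5*x^2 + 74*x - 120) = x*(x - 2)*(x^3 - 6*x^2 - 7*x + 60) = x*(x - 2)*(x + 3)*(x^2 - 9*x + 20) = x*(x - 4)*(x - 2)*(x + 3)*(x - 5)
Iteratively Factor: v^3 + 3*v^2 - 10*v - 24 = (v + 2)*(v^2 + v - 12) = (v + 2)*(v + 4)*(v - 3)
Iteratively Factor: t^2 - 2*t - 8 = (t - 4)*(t + 2)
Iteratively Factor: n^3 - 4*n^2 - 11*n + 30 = (n - 5)*(n^2 + n - 6) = (n - 5)*(n - 2)*(n + 3)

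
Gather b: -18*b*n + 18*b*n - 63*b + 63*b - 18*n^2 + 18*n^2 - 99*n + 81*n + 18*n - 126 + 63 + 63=0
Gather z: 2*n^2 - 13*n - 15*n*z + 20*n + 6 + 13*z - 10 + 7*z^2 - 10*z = 2*n^2 + 7*n + 7*z^2 + z*(3 - 15*n) - 4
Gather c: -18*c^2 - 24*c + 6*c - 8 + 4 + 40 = -18*c^2 - 18*c + 36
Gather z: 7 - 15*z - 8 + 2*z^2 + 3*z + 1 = 2*z^2 - 12*z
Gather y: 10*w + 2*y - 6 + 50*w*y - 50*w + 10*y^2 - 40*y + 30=-40*w + 10*y^2 + y*(50*w - 38) + 24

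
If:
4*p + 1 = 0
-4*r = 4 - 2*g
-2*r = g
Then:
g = 1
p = -1/4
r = -1/2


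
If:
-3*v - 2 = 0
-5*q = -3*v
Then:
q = -2/5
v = -2/3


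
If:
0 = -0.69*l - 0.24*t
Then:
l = -0.347826086956522*t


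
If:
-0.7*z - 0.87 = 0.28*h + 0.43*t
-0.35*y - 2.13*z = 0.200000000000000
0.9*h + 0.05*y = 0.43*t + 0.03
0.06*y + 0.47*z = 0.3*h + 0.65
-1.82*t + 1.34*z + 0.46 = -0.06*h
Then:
No Solution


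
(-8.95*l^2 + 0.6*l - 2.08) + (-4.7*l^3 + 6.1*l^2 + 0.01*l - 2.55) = -4.7*l^3 - 2.85*l^2 + 0.61*l - 4.63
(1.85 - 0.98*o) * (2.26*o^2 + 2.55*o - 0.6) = -2.2148*o^3 + 1.682*o^2 + 5.3055*o - 1.11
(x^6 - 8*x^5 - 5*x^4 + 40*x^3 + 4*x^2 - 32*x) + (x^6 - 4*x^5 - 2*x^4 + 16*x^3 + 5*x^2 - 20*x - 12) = 2*x^6 - 12*x^5 - 7*x^4 + 56*x^3 + 9*x^2 - 52*x - 12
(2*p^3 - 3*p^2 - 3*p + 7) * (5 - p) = -2*p^4 + 13*p^3 - 12*p^2 - 22*p + 35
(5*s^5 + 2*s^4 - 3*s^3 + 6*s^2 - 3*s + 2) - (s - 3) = 5*s^5 + 2*s^4 - 3*s^3 + 6*s^2 - 4*s + 5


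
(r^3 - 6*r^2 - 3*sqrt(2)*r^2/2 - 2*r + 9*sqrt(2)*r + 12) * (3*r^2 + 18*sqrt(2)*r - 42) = 3*r^5 - 18*r^4 + 27*sqrt(2)*r^4/2 - 81*sqrt(2)*r^3 - 102*r^3 + 27*sqrt(2)*r^2 + 612*r^2 - 162*sqrt(2)*r + 84*r - 504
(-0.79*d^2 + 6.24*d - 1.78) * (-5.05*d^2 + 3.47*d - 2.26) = 3.9895*d^4 - 34.2533*d^3 + 32.4272*d^2 - 20.279*d + 4.0228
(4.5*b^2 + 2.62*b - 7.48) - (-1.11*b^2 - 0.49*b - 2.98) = 5.61*b^2 + 3.11*b - 4.5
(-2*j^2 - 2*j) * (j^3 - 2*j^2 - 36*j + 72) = -2*j^5 + 2*j^4 + 76*j^3 - 72*j^2 - 144*j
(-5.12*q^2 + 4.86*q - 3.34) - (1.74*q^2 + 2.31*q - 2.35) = -6.86*q^2 + 2.55*q - 0.99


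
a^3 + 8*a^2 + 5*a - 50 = (a - 2)*(a + 5)^2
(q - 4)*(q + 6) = q^2 + 2*q - 24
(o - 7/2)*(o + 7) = o^2 + 7*o/2 - 49/2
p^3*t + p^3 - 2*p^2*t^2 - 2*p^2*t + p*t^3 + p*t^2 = (-p + t)^2*(p*t + p)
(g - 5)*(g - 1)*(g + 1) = g^3 - 5*g^2 - g + 5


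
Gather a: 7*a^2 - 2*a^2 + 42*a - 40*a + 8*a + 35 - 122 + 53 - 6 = 5*a^2 + 10*a - 40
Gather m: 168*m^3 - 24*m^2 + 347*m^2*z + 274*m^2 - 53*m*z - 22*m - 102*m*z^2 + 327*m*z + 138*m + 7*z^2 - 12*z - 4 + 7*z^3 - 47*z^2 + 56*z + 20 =168*m^3 + m^2*(347*z + 250) + m*(-102*z^2 + 274*z + 116) + 7*z^3 - 40*z^2 + 44*z + 16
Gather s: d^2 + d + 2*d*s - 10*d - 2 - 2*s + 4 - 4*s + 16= d^2 - 9*d + s*(2*d - 6) + 18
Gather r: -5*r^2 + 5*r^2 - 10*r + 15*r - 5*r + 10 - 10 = 0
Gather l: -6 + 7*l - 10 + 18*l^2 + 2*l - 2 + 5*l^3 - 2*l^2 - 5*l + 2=5*l^3 + 16*l^2 + 4*l - 16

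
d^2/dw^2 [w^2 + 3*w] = 2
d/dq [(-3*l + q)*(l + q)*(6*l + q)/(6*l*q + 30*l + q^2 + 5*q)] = (3*l^2 - 10*l + q^2 + 10*q)/(q^2 + 10*q + 25)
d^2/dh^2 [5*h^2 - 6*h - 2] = 10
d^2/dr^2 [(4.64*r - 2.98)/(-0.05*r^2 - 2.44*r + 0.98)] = (-(0.1*r + 2.44)*(0.2*r + 4.88)*(4.64*r - 2.98) + (1.392*r + 22.3452)*(0.05*r^2 + 2.44*r - 0.98))/(0.05*r^2 + 2.44*r - 0.98)^3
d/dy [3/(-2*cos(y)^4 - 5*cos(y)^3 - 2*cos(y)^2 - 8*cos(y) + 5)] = -3*(10*cos(y) + 15*cos(2*y)/2 + 2*cos(3*y) + 31/2)*sin(y)/(2*cos(y)^4 + 5*cos(y)^3 + 2*cos(y)^2 + 8*cos(y) - 5)^2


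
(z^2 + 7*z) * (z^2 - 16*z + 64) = z^4 - 9*z^3 - 48*z^2 + 448*z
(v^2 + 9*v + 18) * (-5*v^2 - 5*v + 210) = -5*v^4 - 50*v^3 + 75*v^2 + 1800*v + 3780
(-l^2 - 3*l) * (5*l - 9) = -5*l^3 - 6*l^2 + 27*l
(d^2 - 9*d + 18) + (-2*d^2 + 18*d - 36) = -d^2 + 9*d - 18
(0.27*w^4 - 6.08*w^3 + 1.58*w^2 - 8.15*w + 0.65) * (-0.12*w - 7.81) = -0.0324*w^5 - 1.3791*w^4 + 47.2952*w^3 - 11.3618*w^2 + 63.5735*w - 5.0765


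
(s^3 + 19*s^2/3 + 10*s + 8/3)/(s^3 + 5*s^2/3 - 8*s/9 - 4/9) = 3*(s + 4)/(3*s - 2)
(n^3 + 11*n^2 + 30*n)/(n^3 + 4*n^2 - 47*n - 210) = n/(n - 7)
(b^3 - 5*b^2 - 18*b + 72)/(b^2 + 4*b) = b - 9 + 18/b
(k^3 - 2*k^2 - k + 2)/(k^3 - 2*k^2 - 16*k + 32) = (k^2 - 1)/(k^2 - 16)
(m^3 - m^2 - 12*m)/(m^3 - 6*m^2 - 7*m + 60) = m/(m - 5)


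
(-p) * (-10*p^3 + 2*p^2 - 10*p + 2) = 10*p^4 - 2*p^3 + 10*p^2 - 2*p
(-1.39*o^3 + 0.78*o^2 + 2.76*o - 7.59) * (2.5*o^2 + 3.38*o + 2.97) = -3.475*o^5 - 2.7482*o^4 + 5.4081*o^3 - 7.3296*o^2 - 17.457*o - 22.5423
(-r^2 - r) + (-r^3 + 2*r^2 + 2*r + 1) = -r^3 + r^2 + r + 1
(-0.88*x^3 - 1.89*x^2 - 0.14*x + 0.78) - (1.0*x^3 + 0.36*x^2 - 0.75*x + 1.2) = -1.88*x^3 - 2.25*x^2 + 0.61*x - 0.42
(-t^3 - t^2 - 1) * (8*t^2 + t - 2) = -8*t^5 - 9*t^4 + t^3 - 6*t^2 - t + 2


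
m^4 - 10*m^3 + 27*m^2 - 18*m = m*(m - 6)*(m - 3)*(m - 1)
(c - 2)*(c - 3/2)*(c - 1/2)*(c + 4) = c^4 - 45*c^2/4 + 35*c/2 - 6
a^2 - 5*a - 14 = (a - 7)*(a + 2)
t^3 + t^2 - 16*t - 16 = (t - 4)*(t + 1)*(t + 4)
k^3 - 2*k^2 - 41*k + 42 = (k - 7)*(k - 1)*(k + 6)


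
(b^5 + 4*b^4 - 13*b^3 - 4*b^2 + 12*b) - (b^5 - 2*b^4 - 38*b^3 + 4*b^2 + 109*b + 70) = 6*b^4 + 25*b^3 - 8*b^2 - 97*b - 70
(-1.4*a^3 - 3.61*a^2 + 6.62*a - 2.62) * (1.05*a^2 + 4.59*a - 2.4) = -1.47*a^5 - 10.2165*a^4 - 6.2589*a^3 + 36.2988*a^2 - 27.9138*a + 6.288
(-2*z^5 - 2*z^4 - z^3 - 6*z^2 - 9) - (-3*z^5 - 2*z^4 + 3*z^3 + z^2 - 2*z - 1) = z^5 - 4*z^3 - 7*z^2 + 2*z - 8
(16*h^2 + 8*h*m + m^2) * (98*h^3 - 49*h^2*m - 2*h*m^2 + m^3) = 1568*h^5 - 326*h^3*m^2 - 49*h^2*m^3 + 6*h*m^4 + m^5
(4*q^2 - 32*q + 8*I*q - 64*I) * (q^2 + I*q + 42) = 4*q^4 - 32*q^3 + 12*I*q^3 + 160*q^2 - 96*I*q^2 - 1280*q + 336*I*q - 2688*I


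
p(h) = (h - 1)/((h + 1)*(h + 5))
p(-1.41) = 1.64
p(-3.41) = 1.15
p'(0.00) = 0.44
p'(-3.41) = -0.51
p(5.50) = 0.07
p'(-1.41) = 2.86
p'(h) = -(h - 1)/((h + 1)*(h + 5)^2) - (h - 1)/((h + 1)^2*(h + 5)) + 1/((h + 1)*(h + 5))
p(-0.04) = -0.22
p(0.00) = -0.20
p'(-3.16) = -0.34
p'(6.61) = -0.00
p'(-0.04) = 0.48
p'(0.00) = 0.44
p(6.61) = 0.06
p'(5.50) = -0.00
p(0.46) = -0.07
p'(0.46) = 0.18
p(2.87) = 0.06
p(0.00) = -0.20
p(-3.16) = 1.05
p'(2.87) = 0.01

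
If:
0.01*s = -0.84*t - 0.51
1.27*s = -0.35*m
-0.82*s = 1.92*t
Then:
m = -5.31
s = 1.46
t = -0.62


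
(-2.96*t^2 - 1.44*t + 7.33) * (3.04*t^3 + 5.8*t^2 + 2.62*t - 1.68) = -8.9984*t^5 - 21.5456*t^4 + 6.176*t^3 + 43.714*t^2 + 21.6238*t - 12.3144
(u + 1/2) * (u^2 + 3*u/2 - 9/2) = u^3 + 2*u^2 - 15*u/4 - 9/4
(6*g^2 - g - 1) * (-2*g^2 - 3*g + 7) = -12*g^4 - 16*g^3 + 47*g^2 - 4*g - 7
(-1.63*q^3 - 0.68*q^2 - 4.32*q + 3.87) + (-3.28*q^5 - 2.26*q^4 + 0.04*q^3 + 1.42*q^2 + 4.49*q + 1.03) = -3.28*q^5 - 2.26*q^4 - 1.59*q^3 + 0.74*q^2 + 0.17*q + 4.9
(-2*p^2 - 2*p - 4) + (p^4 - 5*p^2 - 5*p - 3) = p^4 - 7*p^2 - 7*p - 7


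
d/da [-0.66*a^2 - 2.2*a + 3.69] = -1.32*a - 2.2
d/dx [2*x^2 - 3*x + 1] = 4*x - 3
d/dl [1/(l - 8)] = -1/(l - 8)^2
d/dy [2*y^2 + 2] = 4*y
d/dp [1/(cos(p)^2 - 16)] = 2*sin(p)*cos(p)/(cos(p)^2 - 16)^2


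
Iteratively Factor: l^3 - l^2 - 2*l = (l - 2)*(l^2 + l) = (l - 2)*(l + 1)*(l)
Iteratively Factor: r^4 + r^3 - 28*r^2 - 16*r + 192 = (r + 4)*(r^3 - 3*r^2 - 16*r + 48) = (r + 4)^2*(r^2 - 7*r + 12) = (r - 4)*(r + 4)^2*(r - 3)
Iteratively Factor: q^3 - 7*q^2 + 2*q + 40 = (q - 5)*(q^2 - 2*q - 8) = (q - 5)*(q - 4)*(q + 2)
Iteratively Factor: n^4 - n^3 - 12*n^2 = (n + 3)*(n^3 - 4*n^2) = (n - 4)*(n + 3)*(n^2) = n*(n - 4)*(n + 3)*(n)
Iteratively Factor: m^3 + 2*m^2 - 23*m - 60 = (m + 3)*(m^2 - m - 20) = (m - 5)*(m + 3)*(m + 4)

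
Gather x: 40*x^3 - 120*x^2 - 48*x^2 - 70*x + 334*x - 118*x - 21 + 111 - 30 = 40*x^3 - 168*x^2 + 146*x + 60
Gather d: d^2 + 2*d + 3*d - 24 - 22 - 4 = d^2 + 5*d - 50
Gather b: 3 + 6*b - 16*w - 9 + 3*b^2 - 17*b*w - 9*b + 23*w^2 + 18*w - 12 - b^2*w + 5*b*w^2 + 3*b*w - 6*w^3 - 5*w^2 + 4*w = b^2*(3 - w) + b*(5*w^2 - 14*w - 3) - 6*w^3 + 18*w^2 + 6*w - 18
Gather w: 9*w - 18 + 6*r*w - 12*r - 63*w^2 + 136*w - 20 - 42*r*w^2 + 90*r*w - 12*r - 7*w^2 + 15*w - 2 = -24*r + w^2*(-42*r - 70) + w*(96*r + 160) - 40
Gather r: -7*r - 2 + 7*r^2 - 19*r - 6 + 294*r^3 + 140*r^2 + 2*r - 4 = 294*r^3 + 147*r^2 - 24*r - 12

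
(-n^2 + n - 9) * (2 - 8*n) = 8*n^3 - 10*n^2 + 74*n - 18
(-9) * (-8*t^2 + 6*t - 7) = 72*t^2 - 54*t + 63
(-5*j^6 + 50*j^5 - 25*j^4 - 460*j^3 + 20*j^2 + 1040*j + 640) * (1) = -5*j^6 + 50*j^5 - 25*j^4 - 460*j^3 + 20*j^2 + 1040*j + 640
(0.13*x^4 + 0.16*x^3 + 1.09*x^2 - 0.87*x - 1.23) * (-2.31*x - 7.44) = -0.3003*x^5 - 1.3368*x^4 - 3.7083*x^3 - 6.0999*x^2 + 9.3141*x + 9.1512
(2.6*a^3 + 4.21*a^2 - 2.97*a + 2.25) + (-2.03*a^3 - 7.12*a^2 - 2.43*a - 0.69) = 0.57*a^3 - 2.91*a^2 - 5.4*a + 1.56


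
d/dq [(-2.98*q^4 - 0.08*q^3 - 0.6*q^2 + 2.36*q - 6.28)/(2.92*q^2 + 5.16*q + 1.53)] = (-17.4032*q^5 - 46.364*q^4 - 19.0632*q^3 - 10.3544*q^2 + 34.8392*q + 36.0156)/(8.5264*q^4 + 30.1344*q^3 + 35.5608*q^2 + 15.7896*q + 2.3409)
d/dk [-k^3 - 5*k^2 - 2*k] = -3*k^2 - 10*k - 2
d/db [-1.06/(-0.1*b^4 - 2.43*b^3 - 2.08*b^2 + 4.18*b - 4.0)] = (-0.424*b^3 - 7.7274*b^2 - 4.4096*b + 4.4308)/(0.1*b^4 + 2.43*b^3 + 2.08*b^2 - 4.18*b + 4.0)^2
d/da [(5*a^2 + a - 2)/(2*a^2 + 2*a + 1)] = (8*a^2 + 18*a + 5)/(4*a^4 + 8*a^3 + 8*a^2 + 4*a + 1)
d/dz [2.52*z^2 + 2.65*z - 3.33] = 5.04*z + 2.65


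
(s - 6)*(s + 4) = s^2 - 2*s - 24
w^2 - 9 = (w - 3)*(w + 3)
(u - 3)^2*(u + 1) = u^3 - 5*u^2 + 3*u + 9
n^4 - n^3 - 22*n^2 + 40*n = n*(n - 4)*(n - 2)*(n + 5)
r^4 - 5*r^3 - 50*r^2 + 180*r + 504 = (r - 7)*(r - 6)*(r + 2)*(r + 6)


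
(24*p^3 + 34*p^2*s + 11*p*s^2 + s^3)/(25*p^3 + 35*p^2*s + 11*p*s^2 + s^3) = (24*p^2 + 10*p*s + s^2)/(25*p^2 + 10*p*s + s^2)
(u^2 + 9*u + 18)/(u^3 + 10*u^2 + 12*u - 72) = (u + 3)/(u^2 + 4*u - 12)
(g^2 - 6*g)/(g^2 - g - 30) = g/(g + 5)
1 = 1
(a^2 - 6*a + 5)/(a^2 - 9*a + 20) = (a - 1)/(a - 4)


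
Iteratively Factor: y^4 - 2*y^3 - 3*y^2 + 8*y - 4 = (y - 2)*(y^3 - 3*y + 2) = (y - 2)*(y - 1)*(y^2 + y - 2) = (y - 2)*(y - 1)*(y + 2)*(y - 1)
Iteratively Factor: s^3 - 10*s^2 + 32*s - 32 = (s - 2)*(s^2 - 8*s + 16) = (s - 4)*(s - 2)*(s - 4)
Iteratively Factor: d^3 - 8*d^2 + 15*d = (d - 5)*(d^2 - 3*d) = (d - 5)*(d - 3)*(d)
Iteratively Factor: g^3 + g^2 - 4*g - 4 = (g + 2)*(g^2 - g - 2) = (g - 2)*(g + 2)*(g + 1)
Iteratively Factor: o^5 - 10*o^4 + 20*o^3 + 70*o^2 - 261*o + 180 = (o - 4)*(o^4 - 6*o^3 - 4*o^2 + 54*o - 45) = (o - 4)*(o - 1)*(o^3 - 5*o^2 - 9*o + 45) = (o - 4)*(o - 3)*(o - 1)*(o^2 - 2*o - 15) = (o - 5)*(o - 4)*(o - 3)*(o - 1)*(o + 3)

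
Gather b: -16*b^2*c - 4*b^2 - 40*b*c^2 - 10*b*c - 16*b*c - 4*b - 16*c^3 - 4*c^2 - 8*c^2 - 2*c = b^2*(-16*c - 4) + b*(-40*c^2 - 26*c - 4) - 16*c^3 - 12*c^2 - 2*c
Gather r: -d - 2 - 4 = -d - 6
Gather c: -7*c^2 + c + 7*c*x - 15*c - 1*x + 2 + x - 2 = -7*c^2 + c*(7*x - 14)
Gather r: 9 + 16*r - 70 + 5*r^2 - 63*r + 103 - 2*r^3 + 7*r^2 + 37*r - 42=-2*r^3 + 12*r^2 - 10*r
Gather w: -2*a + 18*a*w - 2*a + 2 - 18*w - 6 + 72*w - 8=-4*a + w*(18*a + 54) - 12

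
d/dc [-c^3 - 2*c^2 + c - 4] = -3*c^2 - 4*c + 1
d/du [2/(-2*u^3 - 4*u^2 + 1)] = 4*u*(3*u + 4)/(2*u^3 + 4*u^2 - 1)^2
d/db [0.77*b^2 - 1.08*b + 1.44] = 1.54*b - 1.08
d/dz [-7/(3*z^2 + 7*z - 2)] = 7*(6*z + 7)/(3*z^2 + 7*z - 2)^2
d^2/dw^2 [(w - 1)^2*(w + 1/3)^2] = 12*w^2 - 8*w - 4/9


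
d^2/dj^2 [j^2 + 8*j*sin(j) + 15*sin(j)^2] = -8*j*sin(j) - 60*sin(j)^2 + 16*cos(j) + 32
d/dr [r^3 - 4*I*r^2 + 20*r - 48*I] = 3*r^2 - 8*I*r + 20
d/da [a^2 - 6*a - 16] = 2*a - 6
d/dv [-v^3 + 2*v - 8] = 2 - 3*v^2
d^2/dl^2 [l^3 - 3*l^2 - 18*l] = 6*l - 6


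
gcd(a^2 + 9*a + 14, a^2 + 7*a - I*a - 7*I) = a + 7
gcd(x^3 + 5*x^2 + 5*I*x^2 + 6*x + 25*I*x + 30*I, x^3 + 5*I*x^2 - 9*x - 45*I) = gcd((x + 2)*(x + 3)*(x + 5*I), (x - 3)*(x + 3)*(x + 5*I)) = x^2 + x*(3 + 5*I) + 15*I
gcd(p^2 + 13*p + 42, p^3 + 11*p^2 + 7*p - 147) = p + 7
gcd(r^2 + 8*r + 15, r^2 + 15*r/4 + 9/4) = r + 3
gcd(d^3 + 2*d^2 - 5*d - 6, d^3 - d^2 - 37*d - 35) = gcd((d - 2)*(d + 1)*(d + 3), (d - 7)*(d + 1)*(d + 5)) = d + 1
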